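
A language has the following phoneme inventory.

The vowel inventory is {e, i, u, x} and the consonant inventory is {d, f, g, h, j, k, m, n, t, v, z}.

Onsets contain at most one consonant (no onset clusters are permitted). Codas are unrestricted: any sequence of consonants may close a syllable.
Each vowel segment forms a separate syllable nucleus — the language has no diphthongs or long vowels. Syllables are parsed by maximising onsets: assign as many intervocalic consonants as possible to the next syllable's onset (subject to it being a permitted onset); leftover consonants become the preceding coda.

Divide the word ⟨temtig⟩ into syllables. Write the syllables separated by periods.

tem.tig

Vowels present: e, i; each is a nucleus, giving 2 syllables.
V1 /e/ – V2 /i/: /mt/ — longest licit onset from the right is /t/, leaving /m/ as coda.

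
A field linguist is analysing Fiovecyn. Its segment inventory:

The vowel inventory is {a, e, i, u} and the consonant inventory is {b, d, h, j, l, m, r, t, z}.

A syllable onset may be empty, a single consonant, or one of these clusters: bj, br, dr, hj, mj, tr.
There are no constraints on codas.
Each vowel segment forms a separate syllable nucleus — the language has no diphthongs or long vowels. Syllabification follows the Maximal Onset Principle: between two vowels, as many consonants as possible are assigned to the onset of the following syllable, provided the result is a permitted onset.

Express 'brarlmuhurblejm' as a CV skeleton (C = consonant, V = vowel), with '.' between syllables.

The vowels are a, u, u, e — 4 nuclei, so 4 syllables.
σ1/σ2 boundary: /rlm/; trying suffixes from longest down, /m/ is the first permitted one, so coda /rl/ | onset /m/.
σ2/σ3 boundary: /h/ is a single consonant, so it becomes the next onset.
σ3/σ4 boundary: cluster /rbl/ — the longest permitted-onset suffix is /l/; onset = /l/, preceding coda = /rb/.
Putting it together: brarl.mu.hurb.lejm.
Mapping each syllable to C/V: /brarl/ → CCVCC, /mu/ → CV, /hurb/ → CVCC, /lejm/ → CVCC.

CCVCC.CV.CVCC.CVCC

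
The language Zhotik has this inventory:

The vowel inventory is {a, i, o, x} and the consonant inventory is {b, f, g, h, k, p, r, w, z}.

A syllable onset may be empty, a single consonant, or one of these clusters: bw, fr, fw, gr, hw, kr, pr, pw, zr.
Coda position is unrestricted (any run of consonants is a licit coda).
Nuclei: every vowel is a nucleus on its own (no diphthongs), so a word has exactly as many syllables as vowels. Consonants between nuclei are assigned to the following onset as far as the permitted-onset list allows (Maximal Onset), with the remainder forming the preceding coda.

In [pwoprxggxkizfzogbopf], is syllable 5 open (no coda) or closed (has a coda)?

closed

Vowels present: o, x, x, i, o, o; each is a nucleus, giving 6 syllables.
V1 /o/ – V2 /x/: /pr/ — entire cluster is a permitted onset → onset /pr/, coda ∅.
V2 /x/ – V3 /x/: /gg/ — longest licit onset from the right is /g/, leaving /g/ as coda.
V3 /x/ – V4 /i/: /k/ → onset of the next syllable (single consonants are always licit onsets).
V4 /i/ – V5 /o/: /zfz/ — longest licit onset from the right is /z/, leaving /zf/ as coda.
V5 /o/ – V6 /o/: /gb/ — longest licit onset from the right is /b/, leaving /g/ as coda.
Putting it together: pwo.prxg.gx.kizf.zog.bopf.
Syllable 5 is /zog/ with coda /g/, so it is closed.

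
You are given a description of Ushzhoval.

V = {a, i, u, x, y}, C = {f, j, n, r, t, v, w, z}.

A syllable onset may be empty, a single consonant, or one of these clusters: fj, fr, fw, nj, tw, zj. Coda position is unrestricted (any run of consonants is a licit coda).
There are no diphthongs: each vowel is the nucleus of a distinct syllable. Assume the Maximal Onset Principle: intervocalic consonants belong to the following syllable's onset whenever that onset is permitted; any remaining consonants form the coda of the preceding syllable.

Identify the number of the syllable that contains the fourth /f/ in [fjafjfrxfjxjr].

The vowels are a, x, x — 3 nuclei, so 3 syllables.
V1 /a/ – V2 /x/: /fjfr/ splits as /fj/ + /fr/ (/fr/ is the longest suffix that is a licit onset).
V2 /x/ – V3 /x/: cluster /fj/ — /fj/ is itself a permitted onset, so the whole cluster goes right; preceding coda = ∅.
Result: fjafj.frx.fjxjr.
The fourth /f/ is in the onset of syllable 3 (/fjxjr/).

3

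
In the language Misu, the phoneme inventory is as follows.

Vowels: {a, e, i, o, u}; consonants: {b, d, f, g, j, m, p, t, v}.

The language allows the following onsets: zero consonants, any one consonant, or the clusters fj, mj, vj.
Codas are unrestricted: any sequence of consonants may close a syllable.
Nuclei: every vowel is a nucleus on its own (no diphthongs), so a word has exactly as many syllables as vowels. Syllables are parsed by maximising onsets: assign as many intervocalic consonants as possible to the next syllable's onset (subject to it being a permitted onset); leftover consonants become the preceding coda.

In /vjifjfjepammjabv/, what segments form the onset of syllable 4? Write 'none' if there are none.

mj

The vowels are i, e, a, a — 4 nuclei, so 4 syllables.
V1 /i/ – V2 /e/: /fjfj/ splits as /fj/ + /fj/ (/fj/ is the longest suffix that is a licit onset).
V2 /e/ – V3 /a/: /p/ is a single consonant, so it becomes the next onset.
V3 /a/ – V4 /a/: /mmj/ splits as /m/ + /mj/ (/mj/ is the longest suffix that is a licit onset).
Putting it together: vjifj.fje.pam.mjabv.
Syllable 4 is /mjabv/: onset /mj/, nucleus /a/, coda /bv/.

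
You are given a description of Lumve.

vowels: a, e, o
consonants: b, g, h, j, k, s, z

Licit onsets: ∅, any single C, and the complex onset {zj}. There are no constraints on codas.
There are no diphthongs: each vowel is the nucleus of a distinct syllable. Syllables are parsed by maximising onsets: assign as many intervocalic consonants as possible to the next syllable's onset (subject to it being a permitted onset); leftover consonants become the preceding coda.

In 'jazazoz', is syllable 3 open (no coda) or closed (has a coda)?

Nuclei (vowels): a, a, o → 3 syllables.
/a…a/ gap (V1→V2): /z/ → onset of the next syllable (single consonants are always licit onsets).
/a…o/ gap (V2→V3): just /z/ — single C goes to the following onset.
Syllabification: ja.za.zoz.
Syllable 3 is /zoz/ with coda /z/, so it is closed.

closed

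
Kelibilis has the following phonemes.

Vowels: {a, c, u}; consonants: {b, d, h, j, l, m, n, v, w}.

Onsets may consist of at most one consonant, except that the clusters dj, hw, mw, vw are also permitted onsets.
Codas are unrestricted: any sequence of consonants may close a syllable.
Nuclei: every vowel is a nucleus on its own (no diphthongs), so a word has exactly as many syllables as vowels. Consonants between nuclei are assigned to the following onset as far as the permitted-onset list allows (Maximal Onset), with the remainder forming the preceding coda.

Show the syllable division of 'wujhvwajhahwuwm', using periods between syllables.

The vowels are u, a, a, u — 4 nuclei, so 4 syllables.
Between /u/ (V1) and /a/ (V2): /jhvw/; trying suffixes from longest down, /vw/ is the first permitted one, so coda /jh/ | onset /vw/.
Between /a/ (V2) and /a/ (V3): /jh/ — longest licit onset from the right is /h/, leaving /j/ as coda.
Between /a/ (V3) and /u/ (V4): /hw/ is a licit onset in full, so it all attaches to the next syllable.

wujh.vwaj.ha.hwuwm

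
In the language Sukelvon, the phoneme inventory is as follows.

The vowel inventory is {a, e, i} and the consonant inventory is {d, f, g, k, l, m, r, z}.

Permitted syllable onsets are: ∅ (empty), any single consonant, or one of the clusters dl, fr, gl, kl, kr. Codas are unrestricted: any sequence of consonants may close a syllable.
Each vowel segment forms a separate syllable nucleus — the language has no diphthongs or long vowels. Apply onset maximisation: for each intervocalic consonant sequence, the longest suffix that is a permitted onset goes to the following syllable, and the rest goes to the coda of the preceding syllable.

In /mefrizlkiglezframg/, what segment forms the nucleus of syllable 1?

Nuclei (vowels): e, i, i, e, a → 5 syllables.
The first nucleus (vowel 1 from the left) is /e/.

e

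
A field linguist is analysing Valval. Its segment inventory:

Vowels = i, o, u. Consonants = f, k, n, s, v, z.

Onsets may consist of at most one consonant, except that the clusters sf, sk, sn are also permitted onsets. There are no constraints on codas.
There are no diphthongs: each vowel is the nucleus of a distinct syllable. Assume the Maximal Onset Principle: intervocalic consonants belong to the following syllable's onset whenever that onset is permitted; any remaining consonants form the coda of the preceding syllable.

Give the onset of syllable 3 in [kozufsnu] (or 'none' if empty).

sn

Nuclei (vowels): o, u, u → 3 syllables.
V1 /o/ – V2 /u/: /z/ is a single consonant, so it becomes the next onset.
V2 /u/ – V3 /u/: cluster /fsn/ — the longest permitted-onset suffix is /sn/; onset = /sn/, preceding coda = /f/.
Result: ko.zuf.snu.
Syllable 3 is /snu/: onset /sn/, nucleus /u/, coda ∅.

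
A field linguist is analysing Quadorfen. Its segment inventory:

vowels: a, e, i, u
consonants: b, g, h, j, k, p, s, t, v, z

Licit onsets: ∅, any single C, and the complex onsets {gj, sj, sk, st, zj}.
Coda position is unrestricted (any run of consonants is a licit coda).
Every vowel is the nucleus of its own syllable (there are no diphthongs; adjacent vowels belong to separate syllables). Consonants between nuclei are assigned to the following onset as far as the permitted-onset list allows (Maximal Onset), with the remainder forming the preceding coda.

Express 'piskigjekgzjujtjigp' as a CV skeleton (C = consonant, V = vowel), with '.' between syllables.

CV.CCV.CCVCC.CCVCC.CVCC

The vowels are i, i, e, u, i — 5 nuclei, so 5 syllables.
V1 /i/ – V2 /i/: /sk/ is a licit onset in full, so it all attaches to the next syllable.
V2 /i/ – V3 /e/: /gj/ is a licit onset in full, so it all attaches to the next syllable.
V3 /e/ – V4 /u/: /kgzj/ splits as /kg/ + /zj/ (/zj/ is the longest suffix that is a licit onset).
V4 /u/ – V5 /i/: cluster /jtj/ — the longest permitted-onset suffix is /j/; onset = /j/, preceding coda = /jt/.
Syllabification: pi.ski.gjekg.zjujt.jigp.
Mapping each syllable to C/V: /pi/ → CV, /ski/ → CCV, /gjekg/ → CCVCC, /zjujt/ → CCVCC, /jigp/ → CVCC.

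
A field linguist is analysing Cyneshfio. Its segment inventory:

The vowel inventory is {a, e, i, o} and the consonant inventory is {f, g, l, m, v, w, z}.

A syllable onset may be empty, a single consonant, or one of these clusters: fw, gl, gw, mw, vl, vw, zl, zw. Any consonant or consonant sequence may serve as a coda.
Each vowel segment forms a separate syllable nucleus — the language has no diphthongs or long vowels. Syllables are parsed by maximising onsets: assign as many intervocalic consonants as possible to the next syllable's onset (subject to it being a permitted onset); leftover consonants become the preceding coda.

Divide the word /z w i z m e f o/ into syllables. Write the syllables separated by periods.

The vowels are i, e, o — 3 nuclei, so 3 syllables.
Between /i/ (V1) and /e/ (V2): /zm/ splits as /z/ + /m/ (/m/ is the longest suffix that is a licit onset).
Between /e/ (V2) and /o/ (V3): /f/ → onset of the next syllable (single consonants are always licit onsets).

zwiz.me.fo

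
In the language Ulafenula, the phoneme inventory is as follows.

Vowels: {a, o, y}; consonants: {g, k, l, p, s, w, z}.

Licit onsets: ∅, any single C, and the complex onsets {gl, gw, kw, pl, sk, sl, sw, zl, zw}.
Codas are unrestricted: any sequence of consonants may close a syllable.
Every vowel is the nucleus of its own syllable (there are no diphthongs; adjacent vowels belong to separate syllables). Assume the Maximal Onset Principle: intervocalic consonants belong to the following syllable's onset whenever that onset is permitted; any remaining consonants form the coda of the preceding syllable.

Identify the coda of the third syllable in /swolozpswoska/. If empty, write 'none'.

none

The vowels are o, o, o, a — 4 nuclei, so 4 syllables.
V1 /o/ – V2 /o/: just /l/ — single C goes to the following onset.
V2 /o/ – V3 /o/: /zpsw/; trying suffixes from longest down, /sw/ is the first permitted one, so coda /zp/ | onset /sw/.
V3 /o/ – V4 /a/: /sk/ — entire cluster is a permitted onset → onset /sk/, coda ∅.
Result: swo.lozp.swo.ska.
Syllable 3 is /swo/: onset /sw/, nucleus /o/, coda ∅.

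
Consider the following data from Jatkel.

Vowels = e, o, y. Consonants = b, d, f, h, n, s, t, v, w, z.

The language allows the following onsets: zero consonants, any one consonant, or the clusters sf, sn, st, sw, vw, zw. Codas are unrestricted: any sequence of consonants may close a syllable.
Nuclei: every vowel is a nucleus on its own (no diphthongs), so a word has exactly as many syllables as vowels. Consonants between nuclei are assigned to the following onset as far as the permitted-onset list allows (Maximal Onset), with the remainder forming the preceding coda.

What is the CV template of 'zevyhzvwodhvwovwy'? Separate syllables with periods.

The vowels are e, y, o, o, y — 5 nuclei, so 5 syllables.
V1 /e/ – V2 /y/: /v/ → onset of the next syllable (single consonants are always licit onsets).
V2 /y/ – V3 /o/: cluster /hzvw/ — the longest permitted-onset suffix is /vw/; onset = /vw/, preceding coda = /hz/.
V3 /o/ – V4 /o/: /dhvw/; trying suffixes from longest down, /vw/ is the first permitted one, so coda /dh/ | onset /vw/.
V4 /o/ – V5 /y/: cluster /vw/ — /vw/ is itself a permitted onset, so the whole cluster goes right; preceding coda = ∅.
Putting it together: ze.vyhz.vwodh.vwo.vwy.
Mapping each syllable to C/V: /ze/ → CV, /vyhz/ → CVCC, /vwodh/ → CCVCC, /vwo/ → CCV, /vwy/ → CCV.

CV.CVCC.CCVCC.CCV.CCV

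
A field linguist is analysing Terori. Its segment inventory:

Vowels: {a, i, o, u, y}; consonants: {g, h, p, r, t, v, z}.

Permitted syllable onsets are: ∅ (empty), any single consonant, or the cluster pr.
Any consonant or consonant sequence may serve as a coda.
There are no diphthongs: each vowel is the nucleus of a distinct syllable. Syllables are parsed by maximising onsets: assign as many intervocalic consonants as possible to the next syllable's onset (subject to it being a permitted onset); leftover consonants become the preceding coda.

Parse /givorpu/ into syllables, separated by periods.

gi.vor.pu

The vowels are i, o, u — 3 nuclei, so 3 syllables.
Between /i/ (V1) and /o/ (V2): /v/ → onset of the next syllable (single consonants are always licit onsets).
Between /o/ (V2) and /u/ (V3): /rp/ splits as /r/ + /p/ (/p/ is the longest suffix that is a licit onset).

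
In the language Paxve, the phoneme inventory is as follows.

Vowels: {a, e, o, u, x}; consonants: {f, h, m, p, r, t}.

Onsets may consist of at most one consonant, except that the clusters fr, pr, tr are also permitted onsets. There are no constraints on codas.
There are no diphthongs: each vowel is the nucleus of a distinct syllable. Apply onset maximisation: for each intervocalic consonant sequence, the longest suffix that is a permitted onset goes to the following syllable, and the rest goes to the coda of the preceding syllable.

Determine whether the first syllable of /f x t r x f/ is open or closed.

open

Nuclei (vowels): x, x → 2 syllables.
/x…x/ gap (V1→V2): /tr/ is a licit onset in full, so it all attaches to the next syllable.
Putting it together: fx.trxf.
Syllable 1 is /fx/; it ends in its nucleus with no coda, so it is open.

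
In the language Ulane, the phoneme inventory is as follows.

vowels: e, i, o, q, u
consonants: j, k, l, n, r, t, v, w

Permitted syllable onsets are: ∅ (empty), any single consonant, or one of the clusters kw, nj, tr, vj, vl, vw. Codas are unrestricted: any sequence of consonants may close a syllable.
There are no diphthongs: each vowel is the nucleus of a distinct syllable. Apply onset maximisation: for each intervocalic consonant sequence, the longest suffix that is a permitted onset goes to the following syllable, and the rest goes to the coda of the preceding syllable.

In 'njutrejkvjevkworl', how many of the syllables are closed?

The vowels are u, e, e, o — 4 nuclei, so 4 syllables.
Between /u/ (V1) and /e/ (V2): /tr/ — entire cluster is a permitted onset → onset /tr/, coda ∅.
Between /e/ (V2) and /e/ (V3): /jkvj/ splits as /jk/ + /vj/ (/vj/ is the longest suffix that is a licit onset).
Between /e/ (V3) and /o/ (V4): /vkw/ — longest licit onset from the right is /kw/, leaving /v/ as coda.
Result: nju.trejk.vjev.kworl.
Classifying each syllable: /nju/ (open), /trejk/ (closed), /vjev/ (closed), /kworl/ (closed).
Closed syllables: 3.

3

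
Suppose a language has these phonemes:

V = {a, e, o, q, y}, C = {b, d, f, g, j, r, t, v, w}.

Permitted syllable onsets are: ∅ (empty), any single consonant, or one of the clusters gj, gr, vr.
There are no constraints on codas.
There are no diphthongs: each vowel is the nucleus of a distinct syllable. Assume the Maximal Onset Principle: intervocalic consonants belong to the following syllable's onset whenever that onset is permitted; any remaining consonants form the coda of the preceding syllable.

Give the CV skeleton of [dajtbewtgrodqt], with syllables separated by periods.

Vowels present: a, e, o, q; each is a nucleus, giving 4 syllables.
/a…e/ gap (V1→V2): /jtb/ — longest licit onset from the right is /b/, leaving /jt/ as coda.
/e…o/ gap (V2→V3): /wtgr/ splits as /wt/ + /gr/ (/gr/ is the longest suffix that is a licit onset).
/o…q/ gap (V3→V4): /d/ is a single consonant, so it becomes the next onset.
Result: dajt.bewt.gro.dqt.
Mapping each syllable to C/V: /dajt/ → CVCC, /bewt/ → CVCC, /gro/ → CCV, /dqt/ → CVC.

CVCC.CVCC.CCV.CVC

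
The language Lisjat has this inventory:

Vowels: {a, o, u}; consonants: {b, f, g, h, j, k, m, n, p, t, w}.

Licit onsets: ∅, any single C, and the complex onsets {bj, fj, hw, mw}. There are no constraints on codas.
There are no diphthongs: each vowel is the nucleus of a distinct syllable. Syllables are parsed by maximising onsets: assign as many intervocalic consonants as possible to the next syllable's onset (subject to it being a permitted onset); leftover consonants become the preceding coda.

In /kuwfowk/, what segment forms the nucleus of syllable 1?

u

The vowels are u, o — 2 nuclei, so 2 syllables.
The first nucleus (vowel 1 from the left) is /u/.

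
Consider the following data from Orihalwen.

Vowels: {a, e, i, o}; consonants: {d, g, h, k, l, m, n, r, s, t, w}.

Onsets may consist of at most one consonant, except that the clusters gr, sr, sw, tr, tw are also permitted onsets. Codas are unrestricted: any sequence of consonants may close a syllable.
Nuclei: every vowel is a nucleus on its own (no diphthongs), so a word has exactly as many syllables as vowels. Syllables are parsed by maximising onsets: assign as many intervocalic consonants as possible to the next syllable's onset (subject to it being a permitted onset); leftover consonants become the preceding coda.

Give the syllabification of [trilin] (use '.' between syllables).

The vowels are i, i — 2 nuclei, so 2 syllables.
Between /i/ (V1) and /i/ (V2): just /l/ — single C goes to the following onset.

tri.lin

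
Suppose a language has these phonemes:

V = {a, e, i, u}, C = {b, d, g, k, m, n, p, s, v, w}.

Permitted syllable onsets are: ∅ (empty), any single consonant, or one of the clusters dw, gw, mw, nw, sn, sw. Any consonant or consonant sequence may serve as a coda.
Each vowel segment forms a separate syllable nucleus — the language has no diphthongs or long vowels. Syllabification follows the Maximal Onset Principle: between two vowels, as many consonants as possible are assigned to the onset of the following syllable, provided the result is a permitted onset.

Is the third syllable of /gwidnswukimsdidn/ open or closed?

Vowels present: i, u, i, i; each is a nucleus, giving 4 syllables.
σ1/σ2 boundary: /dnsw/ splits as /dn/ + /sw/ (/sw/ is the longest suffix that is a licit onset).
σ2/σ3 boundary: just /k/ — single C goes to the following onset.
σ3/σ4 boundary: cluster /msd/ — the longest permitted-onset suffix is /d/; onset = /d/, preceding coda = /ms/.
Syllabification: gwidn.swu.kims.didn.
Syllable 3 is /kims/ with coda /ms/, so it is closed.

closed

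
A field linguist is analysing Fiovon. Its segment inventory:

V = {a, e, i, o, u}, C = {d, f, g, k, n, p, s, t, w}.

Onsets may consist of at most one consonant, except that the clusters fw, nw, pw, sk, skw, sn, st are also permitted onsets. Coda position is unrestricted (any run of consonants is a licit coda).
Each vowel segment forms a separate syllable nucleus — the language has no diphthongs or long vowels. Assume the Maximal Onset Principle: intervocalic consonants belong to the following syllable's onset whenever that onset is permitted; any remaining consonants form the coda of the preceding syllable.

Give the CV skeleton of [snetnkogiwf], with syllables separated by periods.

Vowels present: e, o, i; each is a nucleus, giving 3 syllables.
σ1/σ2 boundary: /tnk/ — longest licit onset from the right is /k/, leaving /tn/ as coda.
σ2/σ3 boundary: just /g/ — single C goes to the following onset.
Result: snetn.ko.giwf.
Mapping each syllable to C/V: /snetn/ → CCVCC, /ko/ → CV, /giwf/ → CVCC.

CCVCC.CV.CVCC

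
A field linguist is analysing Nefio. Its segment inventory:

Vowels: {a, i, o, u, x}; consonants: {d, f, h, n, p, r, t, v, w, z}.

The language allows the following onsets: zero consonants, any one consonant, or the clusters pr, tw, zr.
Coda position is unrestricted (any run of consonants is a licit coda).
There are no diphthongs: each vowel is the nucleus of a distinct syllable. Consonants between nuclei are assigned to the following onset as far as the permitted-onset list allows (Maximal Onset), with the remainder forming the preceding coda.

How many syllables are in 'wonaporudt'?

Vowels present: o, a, o, u; each is a nucleus, giving 4 syllables.

4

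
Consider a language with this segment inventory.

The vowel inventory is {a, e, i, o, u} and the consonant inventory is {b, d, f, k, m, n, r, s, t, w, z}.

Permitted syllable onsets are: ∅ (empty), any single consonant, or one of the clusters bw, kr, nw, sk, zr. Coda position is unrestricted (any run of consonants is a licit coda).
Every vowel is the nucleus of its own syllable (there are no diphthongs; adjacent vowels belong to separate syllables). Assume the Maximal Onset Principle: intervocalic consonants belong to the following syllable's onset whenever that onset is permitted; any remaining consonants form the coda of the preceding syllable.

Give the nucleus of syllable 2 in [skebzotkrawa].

o

Vowels present: e, o, a, a; each is a nucleus, giving 4 syllables.
The second nucleus (vowel 2 from the left) is /o/.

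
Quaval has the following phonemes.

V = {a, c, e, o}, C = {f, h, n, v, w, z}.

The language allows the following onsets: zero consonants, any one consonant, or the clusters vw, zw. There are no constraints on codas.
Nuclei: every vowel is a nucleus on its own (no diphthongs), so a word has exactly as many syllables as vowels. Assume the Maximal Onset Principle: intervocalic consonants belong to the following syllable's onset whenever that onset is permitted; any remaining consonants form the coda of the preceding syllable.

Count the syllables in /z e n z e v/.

The vowels are e, e — 2 nuclei, so 2 syllables.

2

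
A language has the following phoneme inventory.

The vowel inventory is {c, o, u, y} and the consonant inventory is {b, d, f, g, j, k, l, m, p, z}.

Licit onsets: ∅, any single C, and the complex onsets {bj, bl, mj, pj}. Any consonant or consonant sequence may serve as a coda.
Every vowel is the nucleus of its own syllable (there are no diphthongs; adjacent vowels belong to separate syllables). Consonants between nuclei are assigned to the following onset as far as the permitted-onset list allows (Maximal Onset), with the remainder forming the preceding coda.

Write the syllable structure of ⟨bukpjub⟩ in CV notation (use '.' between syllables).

The vowels are u, u — 2 nuclei, so 2 syllables.
/u…u/ gap (V1→V2): cluster /kpj/ — the longest permitted-onset suffix is /pj/; onset = /pj/, preceding coda = /k/.
Result: buk.pjub.
Mapping each syllable to C/V: /buk/ → CVC, /pjub/ → CCVC.

CVC.CCVC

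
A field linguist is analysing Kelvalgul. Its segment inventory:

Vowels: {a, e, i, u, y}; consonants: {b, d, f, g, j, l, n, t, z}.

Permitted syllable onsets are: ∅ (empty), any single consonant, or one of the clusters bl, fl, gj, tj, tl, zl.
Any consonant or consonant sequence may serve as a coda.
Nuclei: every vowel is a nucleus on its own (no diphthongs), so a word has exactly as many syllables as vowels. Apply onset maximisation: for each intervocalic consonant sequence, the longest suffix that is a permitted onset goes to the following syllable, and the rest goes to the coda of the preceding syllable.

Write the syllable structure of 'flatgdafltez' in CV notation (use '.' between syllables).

Nuclei (vowels): a, a, e → 3 syllables.
V1 /a/ – V2 /a/: cluster /tgd/ — the longest permitted-onset suffix is /d/; onset = /d/, preceding coda = /tg/.
V2 /a/ – V3 /e/: /flt/ splits as /fl/ + /t/ (/t/ is the longest suffix that is a licit onset).
Putting it together: flatg.dafl.tez.
Mapping each syllable to C/V: /flatg/ → CCVCC, /dafl/ → CVCC, /tez/ → CVC.

CCVCC.CVCC.CVC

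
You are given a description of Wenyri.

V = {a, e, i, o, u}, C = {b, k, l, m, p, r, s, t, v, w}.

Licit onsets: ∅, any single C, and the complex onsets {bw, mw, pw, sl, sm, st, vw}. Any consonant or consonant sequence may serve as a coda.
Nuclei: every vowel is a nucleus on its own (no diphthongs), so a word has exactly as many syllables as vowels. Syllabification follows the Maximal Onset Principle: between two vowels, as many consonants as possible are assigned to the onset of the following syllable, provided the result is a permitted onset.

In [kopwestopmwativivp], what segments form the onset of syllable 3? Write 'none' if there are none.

st

The vowels are o, e, o, a, i, i — 6 nuclei, so 6 syllables.
/o…e/ gap (V1→V2): cluster /pw/ — /pw/ is itself a permitted onset, so the whole cluster goes right; preceding coda = ∅.
/e…o/ gap (V2→V3): /st/ — entire cluster is a permitted onset → onset /st/, coda ∅.
/o…a/ gap (V3→V4): cluster /pmw/ — the longest permitted-onset suffix is /mw/; onset = /mw/, preceding coda = /p/.
/a…i/ gap (V4→V5): /t/ → onset of the next syllable (single consonants are always licit onsets).
/i…i/ gap (V5→V6): /v/ is a single consonant, so it becomes the next onset.
Syllabification: ko.pwe.stop.mwa.ti.vivp.
Syllable 3 is /stop/: onset /st/, nucleus /o/, coda /p/.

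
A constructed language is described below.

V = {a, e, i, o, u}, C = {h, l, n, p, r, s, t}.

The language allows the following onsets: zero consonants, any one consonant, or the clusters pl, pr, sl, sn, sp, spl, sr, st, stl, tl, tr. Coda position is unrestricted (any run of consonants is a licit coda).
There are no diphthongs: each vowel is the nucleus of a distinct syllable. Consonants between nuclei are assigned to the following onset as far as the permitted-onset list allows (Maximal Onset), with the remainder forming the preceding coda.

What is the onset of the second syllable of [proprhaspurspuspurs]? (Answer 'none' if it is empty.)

h

Nuclei (vowels): o, a, u, u, u → 5 syllables.
Between /o/ (V1) and /a/ (V2): /prh/ splits as /pr/ + /h/ (/h/ is the longest suffix that is a licit onset).
Between /a/ (V2) and /u/ (V3): /sp/ is a licit onset in full, so it all attaches to the next syllable.
Between /u/ (V3) and /u/ (V4): /rsp/; trying suffixes from longest down, /sp/ is the first permitted one, so coda /r/ | onset /sp/.
Between /u/ (V4) and /u/ (V5): cluster /sp/ — /sp/ is itself a permitted onset, so the whole cluster goes right; preceding coda = ∅.
Result: propr.ha.spur.spu.spurs.
Syllable 2 is /ha/: onset /h/, nucleus /a/, coda ∅.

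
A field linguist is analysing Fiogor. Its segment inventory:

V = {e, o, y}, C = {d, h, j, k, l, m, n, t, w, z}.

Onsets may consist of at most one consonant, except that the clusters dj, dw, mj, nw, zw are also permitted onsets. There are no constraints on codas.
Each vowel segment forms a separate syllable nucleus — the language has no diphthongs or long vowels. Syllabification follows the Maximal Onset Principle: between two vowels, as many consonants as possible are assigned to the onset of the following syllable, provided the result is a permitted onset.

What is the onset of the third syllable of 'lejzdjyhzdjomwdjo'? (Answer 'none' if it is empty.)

dj

Nuclei (vowels): e, y, o, o → 4 syllables.
/e…y/ gap (V1→V2): /jzdj/ splits as /jz/ + /dj/ (/dj/ is the longest suffix that is a licit onset).
/y…o/ gap (V2→V3): /hzdj/; trying suffixes from longest down, /dj/ is the first permitted one, so coda /hz/ | onset /dj/.
/o…o/ gap (V3→V4): /mwdj/; trying suffixes from longest down, /dj/ is the first permitted one, so coda /mw/ | onset /dj/.
Syllabification: lejz.djyhz.djomw.djo.
Syllable 3 is /djomw/: onset /dj/, nucleus /o/, coda /mw/.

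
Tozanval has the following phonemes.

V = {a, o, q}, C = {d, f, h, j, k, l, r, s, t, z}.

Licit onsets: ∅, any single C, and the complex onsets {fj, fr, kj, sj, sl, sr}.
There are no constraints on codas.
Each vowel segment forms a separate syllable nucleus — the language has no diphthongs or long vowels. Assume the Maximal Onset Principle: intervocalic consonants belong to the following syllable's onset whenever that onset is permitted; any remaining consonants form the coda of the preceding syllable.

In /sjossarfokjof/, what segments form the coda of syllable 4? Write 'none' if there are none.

f

Vowels present: o, a, o, o; each is a nucleus, giving 4 syllables.
Between /o/ (V1) and /a/ (V2): cluster /ss/ — the longest permitted-onset suffix is /s/; onset = /s/, preceding coda = /s/.
Between /a/ (V2) and /o/ (V3): cluster /rf/ — the longest permitted-onset suffix is /f/; onset = /f/, preceding coda = /r/.
Between /o/ (V3) and /o/ (V4): /kj/ is a licit onset in full, so it all attaches to the next syllable.
Putting it together: sjos.sar.fo.kjof.
Syllable 4 is /kjof/: onset /kj/, nucleus /o/, coda /f/.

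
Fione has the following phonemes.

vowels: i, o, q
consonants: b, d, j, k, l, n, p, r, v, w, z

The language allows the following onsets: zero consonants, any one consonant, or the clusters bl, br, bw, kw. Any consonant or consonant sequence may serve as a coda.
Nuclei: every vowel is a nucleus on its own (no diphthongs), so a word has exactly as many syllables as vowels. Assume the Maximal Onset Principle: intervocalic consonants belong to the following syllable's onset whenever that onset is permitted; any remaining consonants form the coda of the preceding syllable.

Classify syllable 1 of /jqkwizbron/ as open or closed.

Nuclei (vowels): q, i, o → 3 syllables.
V1 /q/ – V2 /i/: /kw/ is a licit onset in full, so it all attaches to the next syllable.
V2 /i/ – V3 /o/: /zbr/ splits as /z/ + /br/ (/br/ is the longest suffix that is a licit onset).
Syllabification: jq.kwiz.bron.
Syllable 1 is /jq/; it ends in its nucleus with no coda, so it is open.

open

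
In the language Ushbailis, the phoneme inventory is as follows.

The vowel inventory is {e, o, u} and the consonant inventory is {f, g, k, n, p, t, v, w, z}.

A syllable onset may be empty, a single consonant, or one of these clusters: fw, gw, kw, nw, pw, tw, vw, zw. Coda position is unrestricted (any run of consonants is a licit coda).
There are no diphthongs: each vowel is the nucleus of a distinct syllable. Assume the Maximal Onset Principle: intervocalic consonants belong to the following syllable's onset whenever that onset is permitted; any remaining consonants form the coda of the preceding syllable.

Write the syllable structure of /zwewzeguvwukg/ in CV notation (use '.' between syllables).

CCVC.CV.CV.CCVCC

The vowels are e, e, u, u — 4 nuclei, so 4 syllables.
Between /e/ (V1) and /e/ (V2): cluster /wz/ — the longest permitted-onset suffix is /z/; onset = /z/, preceding coda = /w/.
Between /e/ (V2) and /u/ (V3): /g/ is a single consonant, so it becomes the next onset.
Between /u/ (V3) and /u/ (V4): /vw/ is a licit onset in full, so it all attaches to the next syllable.
Putting it together: zwew.ze.gu.vwukg.
Mapping each syllable to C/V: /zwew/ → CCVC, /ze/ → CV, /gu/ → CV, /vwukg/ → CCVCC.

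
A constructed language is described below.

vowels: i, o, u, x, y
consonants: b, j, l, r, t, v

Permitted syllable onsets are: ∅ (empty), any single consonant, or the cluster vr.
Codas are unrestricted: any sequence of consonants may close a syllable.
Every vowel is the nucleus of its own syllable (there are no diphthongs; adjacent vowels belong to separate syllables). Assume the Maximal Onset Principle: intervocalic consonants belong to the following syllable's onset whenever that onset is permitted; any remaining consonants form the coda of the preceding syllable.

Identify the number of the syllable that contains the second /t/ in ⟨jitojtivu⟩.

Vowels present: i, o, i, u; each is a nucleus, giving 4 syllables.
σ1/σ2 boundary: just /t/ — single C goes to the following onset.
σ2/σ3 boundary: cluster /jt/ — the longest permitted-onset suffix is /t/; onset = /t/, preceding coda = /j/.
σ3/σ4 boundary: /v/ → onset of the next syllable (single consonants are always licit onsets).
Putting it together: ji.toj.ti.vu.
The second /t/ is in the onset of syllable 3 (/ti/).

3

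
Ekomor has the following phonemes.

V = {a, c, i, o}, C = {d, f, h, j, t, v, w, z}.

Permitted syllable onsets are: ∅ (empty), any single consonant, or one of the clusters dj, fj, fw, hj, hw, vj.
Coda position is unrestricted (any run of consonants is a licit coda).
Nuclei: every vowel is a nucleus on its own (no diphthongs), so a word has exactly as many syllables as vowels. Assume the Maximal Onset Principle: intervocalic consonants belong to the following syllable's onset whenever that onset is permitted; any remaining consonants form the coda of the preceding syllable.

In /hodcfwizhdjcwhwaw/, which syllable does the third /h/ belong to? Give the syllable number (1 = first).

5

The vowels are o, c, i, c, a — 5 nuclei, so 5 syllables.
σ1/σ2 boundary: /d/ is a single consonant, so it becomes the next onset.
σ2/σ3 boundary: cluster /fw/ — /fw/ is itself a permitted onset, so the whole cluster goes right; preceding coda = ∅.
σ3/σ4 boundary: cluster /zhdj/ — the longest permitted-onset suffix is /dj/; onset = /dj/, preceding coda = /zh/.
σ4/σ5 boundary: /whw/ — longest licit onset from the right is /hw/, leaving /w/ as coda.
So the parse is ho.dc.fwizh.djcw.hwaw.
The third /h/ is in the onset of syllable 5 (/hwaw/).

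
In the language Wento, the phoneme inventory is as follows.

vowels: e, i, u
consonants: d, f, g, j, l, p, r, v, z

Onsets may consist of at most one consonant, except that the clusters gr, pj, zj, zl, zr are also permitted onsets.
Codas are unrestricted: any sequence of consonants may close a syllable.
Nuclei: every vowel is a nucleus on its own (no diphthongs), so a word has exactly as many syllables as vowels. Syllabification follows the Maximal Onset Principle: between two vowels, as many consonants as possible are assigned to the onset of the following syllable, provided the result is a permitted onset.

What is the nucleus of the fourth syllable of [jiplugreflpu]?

Vowels present: i, u, e, u; each is a nucleus, giving 4 syllables.
The fourth nucleus (vowel 4 from the left) is /u/.

u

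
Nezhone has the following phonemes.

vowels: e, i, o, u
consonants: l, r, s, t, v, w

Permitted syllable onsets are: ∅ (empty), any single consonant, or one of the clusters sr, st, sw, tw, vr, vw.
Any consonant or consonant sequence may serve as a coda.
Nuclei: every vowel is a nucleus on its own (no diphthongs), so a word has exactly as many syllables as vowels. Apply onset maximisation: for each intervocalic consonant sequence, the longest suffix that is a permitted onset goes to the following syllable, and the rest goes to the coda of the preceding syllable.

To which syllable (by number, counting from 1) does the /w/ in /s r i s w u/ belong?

Vowels present: i, u; each is a nucleus, giving 2 syllables.
V1 /i/ – V2 /u/: cluster /sw/ — /sw/ is itself a permitted onset, so the whole cluster goes right; preceding coda = ∅.
Syllabification: sri.swu.
The /w/ is in the onset of syllable 2 (/swu/).

2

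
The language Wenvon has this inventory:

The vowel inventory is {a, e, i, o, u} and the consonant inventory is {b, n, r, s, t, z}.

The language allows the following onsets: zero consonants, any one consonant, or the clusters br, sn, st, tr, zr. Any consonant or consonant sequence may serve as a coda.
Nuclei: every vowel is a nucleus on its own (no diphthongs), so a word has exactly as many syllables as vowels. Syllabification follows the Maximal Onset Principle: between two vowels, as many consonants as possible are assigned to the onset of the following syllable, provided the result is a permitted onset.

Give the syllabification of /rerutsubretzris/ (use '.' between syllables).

re.rut.su.bret.zris

Nuclei (vowels): e, u, u, e, i → 5 syllables.
/e…u/ gap (V1→V2): just /r/ — single C goes to the following onset.
/u…u/ gap (V2→V3): /ts/ — longest licit onset from the right is /s/, leaving /t/ as coda.
/u…e/ gap (V3→V4): /br/ is a licit onset in full, so it all attaches to the next syllable.
/e…i/ gap (V4→V5): cluster /tzr/ — the longest permitted-onset suffix is /zr/; onset = /zr/, preceding coda = /t/.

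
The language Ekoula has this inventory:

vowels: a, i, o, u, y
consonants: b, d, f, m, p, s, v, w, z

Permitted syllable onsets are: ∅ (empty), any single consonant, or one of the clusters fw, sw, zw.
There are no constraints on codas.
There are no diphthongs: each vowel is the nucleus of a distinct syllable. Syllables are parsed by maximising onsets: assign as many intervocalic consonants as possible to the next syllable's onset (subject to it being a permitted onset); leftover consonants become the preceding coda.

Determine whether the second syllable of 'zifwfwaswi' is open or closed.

The vowels are i, a, i — 3 nuclei, so 3 syllables.
σ1/σ2 boundary: /fwfw/ splits as /fw/ + /fw/ (/fw/ is the longest suffix that is a licit onset).
σ2/σ3 boundary: /sw/ — entire cluster is a permitted onset → onset /sw/, coda ∅.
Result: zifw.fwa.swi.
Syllable 2 is /fwa/; it ends in its nucleus with no coda, so it is open.

open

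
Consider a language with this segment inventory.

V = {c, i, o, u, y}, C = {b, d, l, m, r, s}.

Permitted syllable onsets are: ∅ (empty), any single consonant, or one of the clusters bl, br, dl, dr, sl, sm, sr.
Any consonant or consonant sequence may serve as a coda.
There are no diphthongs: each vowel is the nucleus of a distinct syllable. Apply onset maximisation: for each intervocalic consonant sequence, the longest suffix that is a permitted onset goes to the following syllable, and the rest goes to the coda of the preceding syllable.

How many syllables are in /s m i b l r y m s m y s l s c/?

4

The vowels are i, y, y, c — 4 nuclei, so 4 syllables.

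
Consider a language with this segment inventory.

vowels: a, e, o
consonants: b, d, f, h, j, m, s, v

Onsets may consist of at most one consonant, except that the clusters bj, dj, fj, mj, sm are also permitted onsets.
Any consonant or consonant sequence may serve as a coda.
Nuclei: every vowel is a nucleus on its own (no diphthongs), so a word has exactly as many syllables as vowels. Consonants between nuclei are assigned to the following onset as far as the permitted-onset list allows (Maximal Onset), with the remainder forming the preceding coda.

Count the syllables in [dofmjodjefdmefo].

5

Nuclei (vowels): o, o, e, e, o → 5 syllables.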